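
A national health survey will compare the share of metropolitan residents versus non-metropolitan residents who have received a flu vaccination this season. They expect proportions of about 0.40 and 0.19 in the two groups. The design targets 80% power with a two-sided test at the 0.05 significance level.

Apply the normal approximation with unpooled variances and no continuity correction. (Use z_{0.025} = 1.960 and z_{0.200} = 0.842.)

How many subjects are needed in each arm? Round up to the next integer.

n = (z_{α/2} + z_β)² · [p₁(1−p₁) + p₂(1−p₂)] / (p₁ − p₂)²
  = (1.960 + 0.842)² · (0.40·0.60 + 0.19·0.81) / (0.21)²
  = (2.802)² · (0.2400 + 0.1539) / 0.0441
  = 7.8512 · 0.3939 / 0.0441
  = 70.13
Round up → n = 71 per group.

n = 71 per group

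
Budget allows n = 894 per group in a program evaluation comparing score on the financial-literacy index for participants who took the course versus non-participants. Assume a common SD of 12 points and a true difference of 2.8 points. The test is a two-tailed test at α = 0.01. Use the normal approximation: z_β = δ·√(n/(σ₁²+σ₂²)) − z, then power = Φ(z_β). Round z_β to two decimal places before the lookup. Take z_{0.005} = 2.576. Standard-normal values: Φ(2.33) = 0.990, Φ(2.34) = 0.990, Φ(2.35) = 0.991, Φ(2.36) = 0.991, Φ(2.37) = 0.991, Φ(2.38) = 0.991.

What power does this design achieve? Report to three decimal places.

z_β = δ·√(n/(σ₁²+σ₂²)) − z_{α/2}
    = 2.8 · √(894/288) − 2.576
    = 2.8 · 1.76186 − 2.576
    = 4.9332 − 2.576 = 2.3572 → 2.36
Power = Φ(2.36) = 0.991.

Power ≈ 0.991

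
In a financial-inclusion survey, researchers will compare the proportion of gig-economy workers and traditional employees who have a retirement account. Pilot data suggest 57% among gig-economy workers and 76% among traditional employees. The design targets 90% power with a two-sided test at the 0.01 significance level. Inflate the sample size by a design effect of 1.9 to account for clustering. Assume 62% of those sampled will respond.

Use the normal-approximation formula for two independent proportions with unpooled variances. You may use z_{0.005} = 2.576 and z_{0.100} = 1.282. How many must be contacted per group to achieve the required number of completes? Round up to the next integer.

n = 541 per group

n = (z_{α/2} + z_β)² · [p₁(1−p₁) + p₂(1−p₂)] / (p₁ − p₂)²
  = (2.576 + 1.282)² · (0.57·0.43 + 0.76·0.24) / (-0.19)²
  = (3.858)² · (0.2451 + 0.1824) / 0.0361
  = 14.8842 · 0.4275 / 0.0361
  = 176.26
Design effect: 1.9 × 176.26 = 334.89.
Adjust for 62% response: 334.89 / 0.62 = 540.15.
Round up → n = 541 per group.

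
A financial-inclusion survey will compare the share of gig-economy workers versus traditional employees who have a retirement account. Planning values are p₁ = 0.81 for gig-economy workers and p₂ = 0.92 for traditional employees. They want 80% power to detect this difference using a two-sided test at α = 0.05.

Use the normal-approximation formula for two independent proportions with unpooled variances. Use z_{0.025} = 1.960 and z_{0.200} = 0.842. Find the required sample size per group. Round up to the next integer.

n = (z_{α/2} + z_β)² · [p₁(1−p₁) + p₂(1−p₂)] / (p₁ − p₂)²
  = (1.960 + 0.842)² · (0.81·0.19 + 0.92·0.08) / (-0.11)²
  = (2.802)² · (0.1539 + 0.0736) / 0.0121
  = 7.8512 · 0.2275 / 0.0121
  = 147.62
Round up → n = 148 per group.

n = 148 per group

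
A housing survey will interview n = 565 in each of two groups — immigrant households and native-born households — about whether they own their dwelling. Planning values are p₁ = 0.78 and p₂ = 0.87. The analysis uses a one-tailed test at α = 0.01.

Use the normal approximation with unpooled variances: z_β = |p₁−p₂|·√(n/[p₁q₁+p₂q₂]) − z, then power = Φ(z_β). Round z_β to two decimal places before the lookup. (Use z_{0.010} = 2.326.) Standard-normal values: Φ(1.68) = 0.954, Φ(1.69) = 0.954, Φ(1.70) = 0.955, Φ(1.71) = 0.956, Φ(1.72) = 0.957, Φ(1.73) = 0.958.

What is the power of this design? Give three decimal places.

Power ≈ 0.954

z_β = |p₁−p₂|·√(n/[p₁q₁+p₂q₂]) − z_α
    = 0.09 · √(565/0.2847) − 2.326
    = 0.09 · 44.5482 − 2.326
    = 4.0093 − 2.326 = 1.6833 → 1.68
Power = Φ(1.68) = 0.954.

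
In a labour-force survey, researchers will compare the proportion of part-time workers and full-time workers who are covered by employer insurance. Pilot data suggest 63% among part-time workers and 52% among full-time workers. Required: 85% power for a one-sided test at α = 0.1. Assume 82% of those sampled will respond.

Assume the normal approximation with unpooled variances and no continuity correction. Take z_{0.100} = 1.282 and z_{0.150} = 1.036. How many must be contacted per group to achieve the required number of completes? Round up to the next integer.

n = 262 per group

n = (z_α + z_β)² · [p₁(1−p₁) + p₂(1−p₂)] / (p₁ − p₂)²
  = (1.282 + 1.036)² · (0.63·0.37 + 0.52·0.48) / (0.11)²
  = (2.318)² · (0.2331 + 0.2496) / 0.0121
  = 5.3731 · 0.4827 / 0.0121
  = 214.35
Adjust for 82% response: 214.35 / 0.82 = 261.40.
Round up → n = 262 per group.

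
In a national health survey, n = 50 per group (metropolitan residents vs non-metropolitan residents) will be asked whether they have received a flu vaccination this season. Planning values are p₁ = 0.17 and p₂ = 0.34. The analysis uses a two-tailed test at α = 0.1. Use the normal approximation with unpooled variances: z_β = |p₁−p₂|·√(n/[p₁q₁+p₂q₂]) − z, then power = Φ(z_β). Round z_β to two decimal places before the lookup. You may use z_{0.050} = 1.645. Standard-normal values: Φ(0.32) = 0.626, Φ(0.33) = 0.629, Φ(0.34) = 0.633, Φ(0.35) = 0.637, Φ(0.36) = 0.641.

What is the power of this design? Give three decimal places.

z_β = |p₁−p₂|·√(n/[p₁q₁+p₂q₂]) − z_{α/2}
    = 0.17 · √(50/0.3655) − 1.645
    = 0.17 · 11.6961 − 1.645
    = 1.9883 − 1.645 = 0.3433 → 0.34
Power = Φ(0.34) = 0.633.

Power ≈ 0.633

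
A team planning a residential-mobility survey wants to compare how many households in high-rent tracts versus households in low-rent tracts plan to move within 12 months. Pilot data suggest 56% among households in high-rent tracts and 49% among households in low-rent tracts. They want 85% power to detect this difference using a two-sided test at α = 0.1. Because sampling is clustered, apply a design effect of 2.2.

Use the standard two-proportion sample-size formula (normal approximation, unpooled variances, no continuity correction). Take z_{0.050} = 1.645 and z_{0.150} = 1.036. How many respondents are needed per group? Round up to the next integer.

n = 1602 per group

n = (z_{α/2} + z_β)² · [p₁(1−p₁) + p₂(1−p₂)] / (p₁ − p₂)²
  = (1.645 + 1.036)² · (0.56·0.44 + 0.49·0.51) / (0.07)²
  = (2.681)² · (0.2464 + 0.2499) / 0.0049
  = 7.1878 · 0.4963 / 0.0049
  = 728.02
Design effect: 2.2 × 728.02 = 1601.64.
Round up → n = 1602 per group.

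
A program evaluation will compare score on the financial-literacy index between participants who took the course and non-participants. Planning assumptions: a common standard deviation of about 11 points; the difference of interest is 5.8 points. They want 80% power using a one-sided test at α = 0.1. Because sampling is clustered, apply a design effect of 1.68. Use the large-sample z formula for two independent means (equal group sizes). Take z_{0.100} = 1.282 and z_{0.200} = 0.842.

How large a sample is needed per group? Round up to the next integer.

n = (z_α + z_β)² · (σ₁² + σ₂²) / δ²
  = (1.282 + 0.842)² · (2·11² = 242) / 5.8²
  = 4.5114 · 242 / 33.64
  = 32.45
Design effect: 1.68 × 32.45 = 54.52.
Round up → n = 55 per group.

n = 55 per group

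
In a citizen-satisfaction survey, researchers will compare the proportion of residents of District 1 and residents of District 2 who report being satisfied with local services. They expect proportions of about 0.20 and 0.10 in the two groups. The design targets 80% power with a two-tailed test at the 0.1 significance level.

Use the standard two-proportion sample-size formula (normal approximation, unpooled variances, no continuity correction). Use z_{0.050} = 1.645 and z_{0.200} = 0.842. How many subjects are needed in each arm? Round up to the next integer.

n = (z_{α/2} + z_β)² · [p₁(1−p₁) + p₂(1−p₂)] / (p₁ − p₂)²
  = (1.645 + 0.842)² · (0.20·0.80 + 0.10·0.90) / (0.10)²
  = (2.487)² · (0.1600 + 0.0900) / 0.0100
  = 6.1852 · 0.2500 / 0.0100
  = 154.63
Round up → n = 155 per group.

n = 155 per group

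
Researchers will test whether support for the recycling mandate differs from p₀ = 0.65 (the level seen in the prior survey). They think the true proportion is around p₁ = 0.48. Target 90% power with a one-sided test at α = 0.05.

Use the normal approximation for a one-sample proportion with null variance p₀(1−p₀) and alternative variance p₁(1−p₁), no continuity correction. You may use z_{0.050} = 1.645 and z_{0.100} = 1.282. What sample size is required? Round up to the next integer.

n = [z_α·√(p₀q₀) + z_β·√(p₁q₁)]² / (p₁ − p₀)²
  = [1.645·√(0.65·0.35) + 1.282·√(0.48·0.52)]² / (-0.17)²
  = [1.645·0.4770 + 1.282·0.4996]² / 0.0289
  = [1.4251]² / 0.0289
  = 70.27
Round up → n = 71.

n = 71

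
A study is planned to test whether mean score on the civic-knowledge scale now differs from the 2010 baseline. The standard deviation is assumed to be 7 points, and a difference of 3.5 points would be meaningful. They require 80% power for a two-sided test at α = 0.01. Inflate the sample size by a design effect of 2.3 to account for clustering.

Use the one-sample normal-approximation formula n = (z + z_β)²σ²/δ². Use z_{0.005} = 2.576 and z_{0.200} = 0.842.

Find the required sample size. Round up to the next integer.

n = (z_{α/2} + z_β)² · σ² / δ²
  = (2.576 + 0.842)² · 7² / 3.5²
  = 11.6827 · 49 / 12.25
  = 46.73
Design effect: 2.3 × 46.73 = 107.48.
Round up → n = 108.

n = 108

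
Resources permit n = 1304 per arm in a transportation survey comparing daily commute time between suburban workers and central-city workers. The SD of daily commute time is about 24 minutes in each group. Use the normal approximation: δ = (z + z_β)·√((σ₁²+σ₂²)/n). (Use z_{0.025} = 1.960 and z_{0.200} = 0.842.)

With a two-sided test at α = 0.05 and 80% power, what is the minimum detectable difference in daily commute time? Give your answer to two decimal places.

δ = (z_{α/2} + z_β) · √((σ₁²+σ₂²)/n)
  = (1.960 + 0.842) · √(1152/1304)
  = 2.802 · √0.88344
  = 2.802 · 0.9399
  = 2.6336

Minimum detectable difference ≈ 2.63 minutes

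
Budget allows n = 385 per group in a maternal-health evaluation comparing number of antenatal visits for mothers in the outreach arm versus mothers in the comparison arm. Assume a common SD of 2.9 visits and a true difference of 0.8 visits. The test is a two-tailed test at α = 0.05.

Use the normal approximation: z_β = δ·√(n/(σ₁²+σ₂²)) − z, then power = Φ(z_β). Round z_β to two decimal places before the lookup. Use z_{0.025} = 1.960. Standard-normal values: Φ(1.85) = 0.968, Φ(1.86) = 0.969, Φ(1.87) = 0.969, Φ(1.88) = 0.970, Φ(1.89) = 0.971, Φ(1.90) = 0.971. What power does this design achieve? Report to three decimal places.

z_β = δ·√(n/(σ₁²+σ₂²)) − z_{α/2}
    = 0.8 · √(385/16.82) − 1.960
    = 0.8 · 4.78429 − 1.960
    = 3.8274 − 1.960 = 1.8674 → 1.87
Power = Φ(1.87) = 0.969.

Power ≈ 0.969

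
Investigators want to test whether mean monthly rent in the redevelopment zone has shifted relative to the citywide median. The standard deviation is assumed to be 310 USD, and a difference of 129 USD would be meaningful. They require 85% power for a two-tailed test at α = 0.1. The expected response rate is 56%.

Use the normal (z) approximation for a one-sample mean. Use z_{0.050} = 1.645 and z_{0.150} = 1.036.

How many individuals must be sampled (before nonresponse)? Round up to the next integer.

n = (z_{α/2} + z_β)² · σ² / δ²
  = (1.645 + 1.036)² · 310² / 129²
  = 7.1878 · 96100 / 16641
  = 41.51
Adjust for 56% response: 41.51 / 0.56 = 74.12.
Round up → n = 75.

n = 75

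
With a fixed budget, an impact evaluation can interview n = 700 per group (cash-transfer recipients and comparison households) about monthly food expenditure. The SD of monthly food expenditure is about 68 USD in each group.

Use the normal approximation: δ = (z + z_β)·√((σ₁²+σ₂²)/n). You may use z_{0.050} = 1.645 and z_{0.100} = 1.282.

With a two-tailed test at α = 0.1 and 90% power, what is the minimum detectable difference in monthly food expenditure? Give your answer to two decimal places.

δ = (z_{α/2} + z_β) · √((σ₁²+σ₂²)/n)
  = (1.645 + 1.282) · √(9248/700)
  = 2.927 · √13.2114
  = 2.927 · 3.6348
  = 10.6389

Minimum detectable difference ≈ 10.64 USD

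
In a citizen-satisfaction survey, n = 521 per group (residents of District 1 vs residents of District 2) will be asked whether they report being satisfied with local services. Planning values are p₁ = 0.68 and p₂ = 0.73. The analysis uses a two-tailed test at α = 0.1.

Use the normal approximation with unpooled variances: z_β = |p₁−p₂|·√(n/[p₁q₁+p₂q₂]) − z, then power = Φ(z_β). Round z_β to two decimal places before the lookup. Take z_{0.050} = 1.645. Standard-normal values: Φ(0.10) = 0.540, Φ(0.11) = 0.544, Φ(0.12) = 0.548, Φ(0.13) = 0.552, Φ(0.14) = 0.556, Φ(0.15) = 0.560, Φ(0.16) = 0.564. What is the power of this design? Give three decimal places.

z_β = |p₁−p₂|·√(n/[p₁q₁+p₂q₂]) − z_{α/2}
    = 0.05 · √(521/0.4147) − 1.645
    = 0.05 · 35.4447 − 1.645
    = 1.7722 − 1.645 = 0.1272 → 0.13
Power = Φ(0.13) = 0.552.

Power ≈ 0.552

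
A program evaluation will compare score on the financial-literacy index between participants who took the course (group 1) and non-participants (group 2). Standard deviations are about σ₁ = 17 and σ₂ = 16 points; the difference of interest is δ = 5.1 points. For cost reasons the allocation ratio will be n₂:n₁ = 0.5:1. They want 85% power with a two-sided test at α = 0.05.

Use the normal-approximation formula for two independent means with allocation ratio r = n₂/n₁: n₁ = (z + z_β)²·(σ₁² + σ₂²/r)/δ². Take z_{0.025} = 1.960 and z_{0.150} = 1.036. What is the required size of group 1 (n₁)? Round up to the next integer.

n₁ = 277

n₁ = (z_{α/2} + z_β)² · (σ₁² + σ₂²/r) / δ²
   = (1.960 + 1.036)² · (17² + 16²/0.5) / 5.1²
   = 8.9760 · (289 + 512) / 26.01
   = 8.9760 · 801 / 26.01
   = 276.42
Round up → n₁ = 277; n₂ = r·n₁ = 0.5 × 277 = 139.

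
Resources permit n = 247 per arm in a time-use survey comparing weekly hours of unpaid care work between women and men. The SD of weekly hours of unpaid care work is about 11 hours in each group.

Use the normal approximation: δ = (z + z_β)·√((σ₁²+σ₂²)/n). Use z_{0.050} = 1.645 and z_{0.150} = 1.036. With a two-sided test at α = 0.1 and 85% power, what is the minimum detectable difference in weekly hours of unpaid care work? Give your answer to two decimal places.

Minimum detectable difference ≈ 2.65 hours

δ = (z_{α/2} + z_β) · √((σ₁²+σ₂²)/n)
  = (1.645 + 1.036) · √(242/247)
  = 2.681 · √0.97976
  = 2.681 · 0.9898
  = 2.6537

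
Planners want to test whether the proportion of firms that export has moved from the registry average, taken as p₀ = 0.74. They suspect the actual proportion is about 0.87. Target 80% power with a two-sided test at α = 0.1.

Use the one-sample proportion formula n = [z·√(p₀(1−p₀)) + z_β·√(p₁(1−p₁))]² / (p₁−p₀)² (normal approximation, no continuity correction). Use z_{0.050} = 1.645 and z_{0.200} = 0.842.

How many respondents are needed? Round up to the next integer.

n = 60

n = [z_{α/2}·√(p₀q₀) + z_β·√(p₁q₁)]² / (p₁ − p₀)²
  = [1.645·√(0.74·0.26) + 0.842·√(0.87·0.13)]² / (0.13)²
  = [1.645·0.4386 + 0.842·0.3363]² / 0.0169
  = [1.0047]² / 0.0169
  = 59.73
Round up → n = 60.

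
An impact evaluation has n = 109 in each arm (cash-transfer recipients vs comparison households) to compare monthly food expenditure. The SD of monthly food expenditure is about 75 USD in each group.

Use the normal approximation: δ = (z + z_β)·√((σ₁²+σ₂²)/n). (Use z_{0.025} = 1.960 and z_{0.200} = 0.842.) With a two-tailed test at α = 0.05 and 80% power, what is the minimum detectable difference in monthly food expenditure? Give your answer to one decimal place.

δ = (z_{α/2} + z_β) · √((σ₁²+σ₂²)/n)
  = (1.960 + 0.842) · √(11250/109)
  = 2.802 · √103.211
  = 2.802 · 10.1593
  = 28.4663

Minimum detectable difference ≈ 28.5 USD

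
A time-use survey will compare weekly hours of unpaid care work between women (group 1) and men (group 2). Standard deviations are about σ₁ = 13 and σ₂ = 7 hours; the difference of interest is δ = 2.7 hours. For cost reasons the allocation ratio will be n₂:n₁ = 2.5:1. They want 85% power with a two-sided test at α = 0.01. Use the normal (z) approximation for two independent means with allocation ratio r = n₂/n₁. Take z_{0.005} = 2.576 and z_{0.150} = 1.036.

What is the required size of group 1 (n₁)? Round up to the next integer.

n₁ = (z_{α/2} + z_β)² · (σ₁² + σ₂²/r) / δ²
   = (2.576 + 1.036)² · (13² + 7²/2.5) / 2.7²
   = 13.0465 · (169 + 19.6) / 7.29
   = 13.0465 · 188.6 / 7.29
   = 337.53
Round up → n₁ = 338; n₂ = r·n₁ = 2.5 × 338 = 845.

n₁ = 338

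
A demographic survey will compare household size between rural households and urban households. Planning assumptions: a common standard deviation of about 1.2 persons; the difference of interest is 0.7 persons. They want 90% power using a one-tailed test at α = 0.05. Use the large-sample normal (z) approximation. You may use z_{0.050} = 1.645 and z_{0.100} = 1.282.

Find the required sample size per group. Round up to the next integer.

n = 51 per group

n = (z_α + z_β)² · (σ₁² + σ₂²) / δ²
  = (1.645 + 1.282)² · (2·1.2² = 2.88) / 0.7²
  = 8.5673 · 2.88 / 0.49
  = 50.35
Round up → n = 51 per group.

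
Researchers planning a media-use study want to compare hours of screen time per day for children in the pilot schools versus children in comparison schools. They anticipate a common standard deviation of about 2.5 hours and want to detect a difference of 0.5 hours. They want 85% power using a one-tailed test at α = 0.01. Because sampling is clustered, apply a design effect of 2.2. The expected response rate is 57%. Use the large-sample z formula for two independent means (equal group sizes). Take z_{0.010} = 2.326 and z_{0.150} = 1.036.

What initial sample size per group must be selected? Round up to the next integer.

n = (z_α + z_β)² · (σ₁² + σ₂²) / δ²
  = (2.326 + 1.036)² · (2·2.5² = 12.5) / 0.5²
  = 11.3030 · 12.5 / 0.25
  = 565.15
Design effect: 2.2 × 565.15 = 1243.33.
Adjust for 57% response: 1243.33 / 0.57 = 2181.29.
Round up → n = 2182 per group.

n = 2182 per group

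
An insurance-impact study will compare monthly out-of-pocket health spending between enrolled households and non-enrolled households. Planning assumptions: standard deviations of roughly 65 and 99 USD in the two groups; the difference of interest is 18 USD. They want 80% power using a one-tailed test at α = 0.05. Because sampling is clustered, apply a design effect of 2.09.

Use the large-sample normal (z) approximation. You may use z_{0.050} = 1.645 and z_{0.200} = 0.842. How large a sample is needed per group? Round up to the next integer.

n = (z_α + z_β)² · (σ₁² + σ₂²) / δ²
  = (1.645 + 0.842)² · (65² + 99² = 14026) / 18²
  = 6.1852 · 14026 / 324
  = 267.76
Design effect: 2.09 × 267.76 = 559.61.
Round up → n = 560 per group.

n = 560 per group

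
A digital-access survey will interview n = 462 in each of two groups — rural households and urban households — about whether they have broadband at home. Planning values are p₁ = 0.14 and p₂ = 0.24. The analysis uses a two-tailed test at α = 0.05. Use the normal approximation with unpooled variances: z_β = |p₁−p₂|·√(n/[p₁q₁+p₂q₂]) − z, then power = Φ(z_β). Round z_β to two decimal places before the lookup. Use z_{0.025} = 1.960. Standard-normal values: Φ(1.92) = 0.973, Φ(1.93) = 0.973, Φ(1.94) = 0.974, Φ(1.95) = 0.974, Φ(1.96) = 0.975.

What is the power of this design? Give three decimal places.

Power ≈ 0.974

z_β = |p₁−p₂|·√(n/[p₁q₁+p₂q₂]) − z_{α/2}
    = 0.10 · √(462/0.3028) − 1.960
    = 0.10 · 39.0610 − 1.960
    = 3.9061 − 1.960 = 1.9461 → 1.95
Power = Φ(1.95) = 0.974.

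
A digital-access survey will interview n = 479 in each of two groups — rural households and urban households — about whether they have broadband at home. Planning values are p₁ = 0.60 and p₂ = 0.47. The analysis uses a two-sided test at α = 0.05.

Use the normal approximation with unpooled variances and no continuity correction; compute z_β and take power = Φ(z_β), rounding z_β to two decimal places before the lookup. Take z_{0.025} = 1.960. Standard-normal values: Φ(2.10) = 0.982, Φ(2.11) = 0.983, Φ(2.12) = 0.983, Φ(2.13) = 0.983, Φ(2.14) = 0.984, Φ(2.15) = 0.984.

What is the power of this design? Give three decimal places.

z_β = |p₁−p₂|·√(n/[p₁q₁+p₂q₂]) − z_{α/2}
    = 0.13 · √(479/0.4891) − 1.960
    = 0.13 · 31.2946 − 1.960
    = 4.0683 − 1.960 = 2.1083 → 2.11
Power = Φ(2.11) = 0.983.

Power ≈ 0.983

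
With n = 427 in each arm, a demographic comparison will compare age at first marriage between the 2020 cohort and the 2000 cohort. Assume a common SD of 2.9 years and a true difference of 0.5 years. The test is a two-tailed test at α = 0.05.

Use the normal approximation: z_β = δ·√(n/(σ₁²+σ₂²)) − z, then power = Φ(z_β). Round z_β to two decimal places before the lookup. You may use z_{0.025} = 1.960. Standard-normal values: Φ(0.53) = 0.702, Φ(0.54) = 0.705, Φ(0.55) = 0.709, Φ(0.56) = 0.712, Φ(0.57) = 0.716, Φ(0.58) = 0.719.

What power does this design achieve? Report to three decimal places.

z_β = δ·√(n/(σ₁²+σ₂²)) − z_{α/2}
    = 0.5 · √(427/16.82) − 1.960
    = 0.5 · 5.03850 − 1.960
    = 2.5192 − 1.960 = 0.5592 → 0.56
Power = Φ(0.56) = 0.712.

Power ≈ 0.712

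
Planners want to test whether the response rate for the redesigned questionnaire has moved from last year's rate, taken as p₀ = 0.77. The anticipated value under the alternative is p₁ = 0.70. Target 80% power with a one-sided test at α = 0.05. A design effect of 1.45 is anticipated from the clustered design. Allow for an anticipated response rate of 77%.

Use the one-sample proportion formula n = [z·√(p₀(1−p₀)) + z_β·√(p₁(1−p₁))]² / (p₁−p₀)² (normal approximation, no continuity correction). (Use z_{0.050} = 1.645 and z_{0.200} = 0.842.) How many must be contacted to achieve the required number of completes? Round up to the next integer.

n = 447

n = [z_α·√(p₀q₀) + z_β·√(p₁q₁)]² / (p₁ − p₀)²
  = [1.645·√(0.77·0.23) + 0.842·√(0.70·0.30)]² / (-0.07)²
  = [1.645·0.4208 + 0.842·0.4583]² / 0.0049
  = [1.0781]² / 0.0049
  = 237.21
Design effect: 1.45 × 237.21 = 343.96.
Adjust for 77% response: 343.96 / 0.77 = 446.70.
Round up → n = 447.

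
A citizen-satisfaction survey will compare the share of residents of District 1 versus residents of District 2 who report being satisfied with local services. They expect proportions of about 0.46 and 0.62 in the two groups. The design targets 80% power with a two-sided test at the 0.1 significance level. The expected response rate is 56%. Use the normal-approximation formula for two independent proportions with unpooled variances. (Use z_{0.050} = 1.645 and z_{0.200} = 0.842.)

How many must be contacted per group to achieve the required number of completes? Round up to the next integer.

n = (z_{α/2} + z_β)² · [p₁(1−p₁) + p₂(1−p₂)] / (p₁ − p₂)²
  = (1.645 + 0.842)² · (0.46·0.54 + 0.62·0.38) / (-0.16)²
  = (2.487)² · (0.2484 + 0.2356) / 0.0256
  = 6.1852 · 0.4840 / 0.0256
  = 116.94
Adjust for 56% response: 116.94 / 0.56 = 208.82.
Round up → n = 209 per group.

n = 209 per group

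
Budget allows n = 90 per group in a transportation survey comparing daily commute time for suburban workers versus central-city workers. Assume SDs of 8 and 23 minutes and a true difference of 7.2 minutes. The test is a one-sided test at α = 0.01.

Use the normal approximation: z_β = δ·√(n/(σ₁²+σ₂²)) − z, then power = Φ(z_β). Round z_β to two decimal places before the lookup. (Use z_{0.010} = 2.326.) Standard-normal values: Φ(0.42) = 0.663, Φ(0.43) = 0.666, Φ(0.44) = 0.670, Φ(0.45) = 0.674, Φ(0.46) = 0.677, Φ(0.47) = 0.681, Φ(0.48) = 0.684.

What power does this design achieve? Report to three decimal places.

Power ≈ 0.684

z_β = δ·√(n/(σ₁²+σ₂²)) − z_α
    = 7.2 · √(90/593) − 2.326
    = 7.2 · 0.38958 − 2.326
    = 2.8050 − 2.326 = 0.4790 → 0.48
Power = Φ(0.48) = 0.684.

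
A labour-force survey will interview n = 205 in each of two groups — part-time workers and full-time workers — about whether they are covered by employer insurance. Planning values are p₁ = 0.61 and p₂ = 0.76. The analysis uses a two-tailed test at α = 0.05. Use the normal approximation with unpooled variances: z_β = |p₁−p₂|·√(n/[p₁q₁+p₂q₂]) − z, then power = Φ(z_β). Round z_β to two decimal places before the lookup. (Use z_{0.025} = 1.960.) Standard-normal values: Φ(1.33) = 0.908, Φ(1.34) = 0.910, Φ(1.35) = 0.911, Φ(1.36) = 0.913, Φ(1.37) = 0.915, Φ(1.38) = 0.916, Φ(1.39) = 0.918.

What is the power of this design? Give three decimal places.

Power ≈ 0.911

z_β = |p₁−p₂|·√(n/[p₁q₁+p₂q₂]) − z_{α/2}
    = 0.15 · √(205/0.4203) − 1.960
    = 0.15 · 22.0850 − 1.960
    = 3.3127 − 1.960 = 1.3527 → 1.35
Power = Φ(1.35) = 0.911.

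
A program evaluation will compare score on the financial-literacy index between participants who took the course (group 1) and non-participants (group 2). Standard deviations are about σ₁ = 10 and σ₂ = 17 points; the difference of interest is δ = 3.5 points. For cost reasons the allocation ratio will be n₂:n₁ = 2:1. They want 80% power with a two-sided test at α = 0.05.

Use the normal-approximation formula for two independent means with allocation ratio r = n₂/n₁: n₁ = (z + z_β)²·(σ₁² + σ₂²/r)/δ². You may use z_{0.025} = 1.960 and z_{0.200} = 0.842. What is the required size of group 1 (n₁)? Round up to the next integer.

n₁ = 157

n₁ = (z_{α/2} + z_β)² · (σ₁² + σ₂²/r) / δ²
   = (1.960 + 0.842)² · (10² + 17²/2) / 3.5²
   = 7.8512 · (100 + 144.5) / 12.25
   = 7.8512 · 244.5 / 12.25
   = 156.70
Round up → n₁ = 157; n₂ = r·n₁ = 2 × 157 = 314.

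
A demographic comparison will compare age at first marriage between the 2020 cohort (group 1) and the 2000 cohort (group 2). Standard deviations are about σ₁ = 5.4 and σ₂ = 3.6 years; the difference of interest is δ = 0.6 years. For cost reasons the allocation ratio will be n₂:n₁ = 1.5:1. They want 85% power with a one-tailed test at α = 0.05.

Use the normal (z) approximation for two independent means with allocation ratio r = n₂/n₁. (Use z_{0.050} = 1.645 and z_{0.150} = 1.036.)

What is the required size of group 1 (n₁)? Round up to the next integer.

n₁ = (z_α + z_β)² · (σ₁² + σ₂²/r) / δ²
   = (1.645 + 1.036)² · (5.4² + 3.6²/1.5) / 0.6²
   = 7.1878 · (29.16 + 8.64) / 0.36
   = 7.1878 · 37.8 / 0.36
   = 754.71
Round up → n₁ = 755; n₂ = r·n₁ = 1.5 × 755 = 1133.

n₁ = 755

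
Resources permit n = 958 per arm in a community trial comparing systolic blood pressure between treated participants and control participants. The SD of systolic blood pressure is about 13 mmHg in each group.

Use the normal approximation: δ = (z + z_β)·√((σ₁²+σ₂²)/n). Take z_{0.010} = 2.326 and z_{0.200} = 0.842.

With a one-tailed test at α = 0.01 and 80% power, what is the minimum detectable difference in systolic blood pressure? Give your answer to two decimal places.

Minimum detectable difference ≈ 1.88 mmHg

δ = (z_α + z_β) · √((σ₁²+σ₂²)/n)
  = (2.326 + 0.842) · √(338/958)
  = 3.168 · √0.35282
  = 3.168 · 0.5940
  = 1.8817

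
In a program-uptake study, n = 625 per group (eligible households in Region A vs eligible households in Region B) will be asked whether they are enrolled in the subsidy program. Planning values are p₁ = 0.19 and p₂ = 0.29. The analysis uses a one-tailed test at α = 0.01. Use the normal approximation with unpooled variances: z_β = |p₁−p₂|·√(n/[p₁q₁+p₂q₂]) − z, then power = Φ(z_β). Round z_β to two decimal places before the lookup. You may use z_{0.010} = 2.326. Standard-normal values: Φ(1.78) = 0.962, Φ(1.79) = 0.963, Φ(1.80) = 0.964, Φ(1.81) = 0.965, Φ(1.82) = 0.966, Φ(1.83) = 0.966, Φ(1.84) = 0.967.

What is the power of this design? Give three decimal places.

z_β = |p₁−p₂|·√(n/[p₁q₁+p₂q₂]) − z_α
    = 0.10 · √(625/0.3598) − 2.326
    = 0.10 · 41.6782 − 2.326
    = 4.1678 − 2.326 = 1.8418 → 1.84
Power = Φ(1.84) = 0.967.

Power ≈ 0.967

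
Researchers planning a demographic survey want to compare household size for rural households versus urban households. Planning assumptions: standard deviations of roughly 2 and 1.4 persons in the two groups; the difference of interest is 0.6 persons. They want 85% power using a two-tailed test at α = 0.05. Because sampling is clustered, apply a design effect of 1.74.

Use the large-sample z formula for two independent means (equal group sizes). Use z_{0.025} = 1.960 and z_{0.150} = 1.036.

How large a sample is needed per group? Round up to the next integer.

n = (z_{α/2} + z_β)² · (σ₁² + σ₂²) / δ²
  = (1.960 + 1.036)² · (2² + 1.4² = 5.96) / 0.6²
  = 8.9760 · 5.96 / 0.36
  = 148.60
Design effect: 1.74 × 148.60 = 258.57.
Round up → n = 259 per group.

n = 259 per group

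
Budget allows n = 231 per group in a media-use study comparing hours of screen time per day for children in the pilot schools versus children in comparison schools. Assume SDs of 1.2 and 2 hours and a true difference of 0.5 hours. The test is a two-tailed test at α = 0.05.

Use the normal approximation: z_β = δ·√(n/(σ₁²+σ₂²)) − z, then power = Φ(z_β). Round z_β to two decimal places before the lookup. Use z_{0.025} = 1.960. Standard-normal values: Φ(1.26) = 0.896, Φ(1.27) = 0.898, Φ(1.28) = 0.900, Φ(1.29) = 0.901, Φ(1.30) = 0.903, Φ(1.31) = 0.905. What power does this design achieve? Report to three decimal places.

z_β = δ·√(n/(σ₁²+σ₂²)) − z_{α/2}
    = 0.5 · √(231/5.44) − 1.960
    = 0.5 · 6.51638 − 1.960
    = 3.2582 − 1.960 = 1.2982 → 1.30
Power = Φ(1.30) = 0.903.

Power ≈ 0.903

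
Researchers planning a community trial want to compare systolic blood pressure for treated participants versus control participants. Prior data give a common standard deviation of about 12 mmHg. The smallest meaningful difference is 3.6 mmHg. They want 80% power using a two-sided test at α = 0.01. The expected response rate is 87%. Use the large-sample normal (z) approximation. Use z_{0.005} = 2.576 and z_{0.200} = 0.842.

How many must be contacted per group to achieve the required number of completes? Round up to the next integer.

n = 299 per group

n = (z_{α/2} + z_β)² · (σ₁² + σ₂²) / δ²
  = (2.576 + 0.842)² · (2·12² = 288) / 3.6²
  = 11.6827 · 288 / 12.96
  = 259.62
Adjust for 87% response: 259.62 / 0.87 = 298.41.
Round up → n = 299 per group.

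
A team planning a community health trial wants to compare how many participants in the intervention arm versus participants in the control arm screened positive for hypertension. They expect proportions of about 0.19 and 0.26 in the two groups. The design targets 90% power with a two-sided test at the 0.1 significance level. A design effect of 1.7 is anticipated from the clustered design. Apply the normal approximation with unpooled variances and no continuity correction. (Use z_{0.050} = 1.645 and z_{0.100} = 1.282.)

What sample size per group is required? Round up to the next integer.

n = (z_{α/2} + z_β)² · [p₁(1−p₁) + p₂(1−p₂)] / (p₁ − p₂)²
  = (1.645 + 1.282)² · (0.19·0.81 + 0.26·0.74) / (-0.07)²
  = (2.927)² · (0.1539 + 0.1924) / 0.0049
  = 8.5673 · 0.3463 / 0.0049
  = 605.48
Design effect: 1.7 × 605.48 = 1029.32.
Round up → n = 1030 per group.

n = 1030 per group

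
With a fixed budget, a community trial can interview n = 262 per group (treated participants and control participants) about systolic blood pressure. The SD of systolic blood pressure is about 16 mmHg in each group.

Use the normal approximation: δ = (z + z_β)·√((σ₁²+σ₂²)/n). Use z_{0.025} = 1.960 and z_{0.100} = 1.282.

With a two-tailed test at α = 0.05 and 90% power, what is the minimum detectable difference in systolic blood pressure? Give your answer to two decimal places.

Minimum detectable difference ≈ 4.53 mmHg

δ = (z_{α/2} + z_β) · √((σ₁²+σ₂²)/n)
  = (1.960 + 1.282) · √(512/262)
  = 3.242 · √1.9542
  = 3.242 · 1.3979
  = 4.5321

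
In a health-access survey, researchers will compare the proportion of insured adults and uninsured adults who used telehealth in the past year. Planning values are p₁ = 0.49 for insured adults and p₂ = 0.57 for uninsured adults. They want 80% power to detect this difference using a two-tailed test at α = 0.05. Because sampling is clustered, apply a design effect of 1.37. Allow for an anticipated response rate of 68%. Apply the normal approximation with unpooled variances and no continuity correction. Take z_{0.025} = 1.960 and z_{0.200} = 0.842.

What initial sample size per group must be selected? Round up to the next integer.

n = (z_{α/2} + z_β)² · [p₁(1−p₁) + p₂(1−p₂)] / (p₁ − p₂)²
  = (1.960 + 0.842)² · (0.49·0.51 + 0.57·0.43) / (-0.08)²
  = (2.802)² · (0.2499 + 0.2451) / 0.0064
  = 7.8512 · 0.4950 / 0.0064
  = 607.24
Design effect: 1.37 × 607.24 = 831.92.
Adjust for 68% response: 831.92 / 0.68 = 1223.41.
Round up → n = 1224 per group.

n = 1224 per group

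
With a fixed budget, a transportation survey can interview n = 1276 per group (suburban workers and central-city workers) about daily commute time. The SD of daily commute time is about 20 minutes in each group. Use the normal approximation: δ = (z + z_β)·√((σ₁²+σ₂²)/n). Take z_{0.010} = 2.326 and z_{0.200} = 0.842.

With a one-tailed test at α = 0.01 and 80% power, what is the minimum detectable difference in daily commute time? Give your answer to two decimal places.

δ = (z_α + z_β) · √((σ₁²+σ₂²)/n)
  = (2.326 + 0.842) · √(800/1276)
  = 3.168 · √0.62696
  = 3.168 · 0.7918
  = 2.5084

Minimum detectable difference ≈ 2.51 minutes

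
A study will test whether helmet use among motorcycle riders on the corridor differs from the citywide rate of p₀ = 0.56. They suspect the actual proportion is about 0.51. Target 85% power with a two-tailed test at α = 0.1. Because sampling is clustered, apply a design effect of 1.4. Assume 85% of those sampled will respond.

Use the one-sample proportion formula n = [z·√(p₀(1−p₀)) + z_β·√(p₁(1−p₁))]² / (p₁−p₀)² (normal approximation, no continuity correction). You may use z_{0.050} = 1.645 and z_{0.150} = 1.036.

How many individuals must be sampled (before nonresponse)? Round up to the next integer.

n = [z_{α/2}·√(p₀q₀) + z_β·√(p₁q₁)]² / (p₁ − p₀)²
  = [1.645·√(0.56·0.44) + 1.036·√(0.51·0.49)]² / (-0.05)²
  = [1.645·0.4964 + 1.036·0.4999]² / 0.0025
  = [1.3345]² / 0.0025
  = 712.31
Design effect: 1.4 × 712.31 = 997.23.
Adjust for 85% response: 997.23 / 0.85 = 1173.21.
Round up → n = 1174.

n = 1174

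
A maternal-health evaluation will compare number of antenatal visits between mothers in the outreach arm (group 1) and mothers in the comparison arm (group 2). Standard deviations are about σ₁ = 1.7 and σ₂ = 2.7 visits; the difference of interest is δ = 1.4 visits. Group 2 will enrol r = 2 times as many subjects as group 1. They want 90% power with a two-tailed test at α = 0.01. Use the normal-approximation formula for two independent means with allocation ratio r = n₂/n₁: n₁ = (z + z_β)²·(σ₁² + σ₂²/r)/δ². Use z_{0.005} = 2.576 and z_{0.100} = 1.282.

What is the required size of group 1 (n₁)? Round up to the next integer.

n₁ = (z_{α/2} + z_β)² · (σ₁² + σ₂²/r) / δ²
   = (2.576 + 1.282)² · (1.7² + 2.7²/2) / 1.4²
   = 14.8842 · (2.89 + 3.645) / 1.96
   = 14.8842 · 6.535 / 1.96
   = 49.63
Round up → n₁ = 50; n₂ = r·n₁ = 2 × 50 = 100.

n₁ = 50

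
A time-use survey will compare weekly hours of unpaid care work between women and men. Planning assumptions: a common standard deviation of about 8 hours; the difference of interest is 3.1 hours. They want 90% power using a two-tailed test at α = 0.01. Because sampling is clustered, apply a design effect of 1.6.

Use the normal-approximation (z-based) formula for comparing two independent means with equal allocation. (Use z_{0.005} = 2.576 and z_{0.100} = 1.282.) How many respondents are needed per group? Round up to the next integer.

n = (z_{α/2} + z_β)² · (σ₁² + σ₂²) / δ²
  = (2.576 + 1.282)² · (2·8² = 128) / 3.1²
  = 14.8842 · 128 / 9.61
  = 198.25
Design effect: 1.6 × 198.25 = 317.20.
Round up → n = 318 per group.

n = 318 per group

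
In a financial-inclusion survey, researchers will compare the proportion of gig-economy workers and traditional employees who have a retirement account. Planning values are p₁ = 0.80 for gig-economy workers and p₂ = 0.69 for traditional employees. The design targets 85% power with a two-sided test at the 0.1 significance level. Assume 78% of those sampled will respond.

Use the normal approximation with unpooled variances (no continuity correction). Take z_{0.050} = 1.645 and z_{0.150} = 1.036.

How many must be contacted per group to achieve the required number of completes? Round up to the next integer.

n = (z_{α/2} + z_β)² · [p₁(1−p₁) + p₂(1−p₂)] / (p₁ − p₂)²
  = (1.645 + 1.036)² · (0.80·0.20 + 0.69·0.31) / (0.11)²
  = (2.681)² · (0.1600 + 0.2139) / 0.0121
  = 7.1878 · 0.3739 / 0.0121
  = 222.11
Adjust for 78% response: 222.11 / 0.78 = 284.75.
Round up → n = 285 per group.

n = 285 per group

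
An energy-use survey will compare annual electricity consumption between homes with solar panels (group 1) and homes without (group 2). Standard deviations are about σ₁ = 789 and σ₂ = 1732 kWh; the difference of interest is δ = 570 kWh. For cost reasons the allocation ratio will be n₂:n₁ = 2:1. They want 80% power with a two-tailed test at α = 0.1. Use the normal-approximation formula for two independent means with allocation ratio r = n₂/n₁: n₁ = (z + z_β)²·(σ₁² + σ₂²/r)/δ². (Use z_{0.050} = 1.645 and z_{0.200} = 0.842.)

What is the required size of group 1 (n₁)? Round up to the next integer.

n₁ = 41

n₁ = (z_{α/2} + z_β)² · (σ₁² + σ₂²/r) / δ²
   = (1.645 + 0.842)² · (789² + 1732²/2) / 570²
   = 6.1852 · (622521 + 1499912) / 324900
   = 6.1852 · 2122433 / 324900
   = 40.41
Round up → n₁ = 41; n₂ = r·n₁ = 2 × 41 = 82.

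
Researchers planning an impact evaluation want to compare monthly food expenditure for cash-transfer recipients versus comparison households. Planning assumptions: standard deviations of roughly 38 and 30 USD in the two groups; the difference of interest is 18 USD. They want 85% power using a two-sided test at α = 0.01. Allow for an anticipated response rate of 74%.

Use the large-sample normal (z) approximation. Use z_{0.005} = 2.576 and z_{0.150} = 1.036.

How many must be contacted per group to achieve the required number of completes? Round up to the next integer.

n = (z_{α/2} + z_β)² · (σ₁² + σ₂²) / δ²
  = (2.576 + 1.036)² · (38² + 30² = 2344) / 18²
  = 13.0465 · 2344 / 324
  = 94.39
Adjust for 74% response: 94.39 / 0.74 = 127.55.
Round up → n = 128 per group.

n = 128 per group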